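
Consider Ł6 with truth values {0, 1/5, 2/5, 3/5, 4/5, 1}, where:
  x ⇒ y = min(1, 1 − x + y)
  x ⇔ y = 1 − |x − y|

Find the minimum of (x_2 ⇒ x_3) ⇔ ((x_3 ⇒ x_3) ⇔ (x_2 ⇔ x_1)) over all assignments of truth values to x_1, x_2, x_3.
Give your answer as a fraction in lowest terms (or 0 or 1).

Take x_1 = 0, x_2 = 1, x_3 = 1:
x_2 ⇒ x_3 = 1 ⇒ 1 = 1
x_3 ⇒ x_3 = 1 ⇒ 1 = 1
x_2 ⇔ x_1 = 1 ⇔ 0 = 0
(x_3 ⇒ x_3) ⇔ (x_2 ⇔ x_1) = 1 ⇔ 0 = 0
(x_2 ⇒ x_3) ⇔ ((x_3 ⇒ x_3) ⇔ (x_2 ⇔ x_1)) = 1 ⇔ 0 = 0
No assignment yields a value below 0, so this is the minimum.

0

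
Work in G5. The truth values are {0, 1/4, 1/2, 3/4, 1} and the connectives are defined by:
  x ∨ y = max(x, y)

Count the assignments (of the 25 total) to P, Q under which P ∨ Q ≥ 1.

9

value 1: 9 assignments (counts)
value 3/4: 7 assignments
value 1/2: 5 assignments
value 1/4: 3 assignments
value 0: 1 assignment
So 9 of the 25 assignments meet the threshold.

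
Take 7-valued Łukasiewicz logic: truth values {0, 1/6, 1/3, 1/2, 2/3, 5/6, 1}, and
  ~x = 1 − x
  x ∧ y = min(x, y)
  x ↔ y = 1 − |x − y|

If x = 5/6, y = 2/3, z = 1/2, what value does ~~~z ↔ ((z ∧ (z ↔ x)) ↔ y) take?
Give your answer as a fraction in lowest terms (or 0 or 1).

2/3

~z = ~1/2 = 1/2
~~z = ~1/2 = 1/2
~~~z = ~1/2 = 1/2
z ↔ x = 1/2 ↔ 5/6 = 2/3
z ∧ (z ↔ x) = 1/2 ∧ 2/3 = 1/2
(z ∧ (z ↔ x)) ↔ y = 1/2 ↔ 2/3 = 5/6
~~~z ↔ ((z ∧ (z ↔ x)) ↔ y) = 1/2 ↔ 5/6 = 2/3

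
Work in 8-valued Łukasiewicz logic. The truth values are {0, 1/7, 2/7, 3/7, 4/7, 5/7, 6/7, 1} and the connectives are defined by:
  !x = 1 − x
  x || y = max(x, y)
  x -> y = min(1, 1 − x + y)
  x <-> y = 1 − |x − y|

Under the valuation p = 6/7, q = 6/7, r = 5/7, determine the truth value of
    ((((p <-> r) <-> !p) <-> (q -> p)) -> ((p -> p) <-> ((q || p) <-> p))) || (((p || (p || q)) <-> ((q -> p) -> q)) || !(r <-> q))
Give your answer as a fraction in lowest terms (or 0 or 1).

p <-> r = 6/7 <-> 5/7 = 6/7
!p = !6/7 = 1/7
(p <-> r) <-> !p = 6/7 <-> 1/7 = 2/7
q -> p = 6/7 -> 6/7 = 1
((p <-> r) <-> !p) <-> (q -> p) = 2/7 <-> 1 = 2/7
p -> p = 6/7 -> 6/7 = 1
q || p = 6/7 || 6/7 = 6/7
(q || p) <-> p = 6/7 <-> 6/7 = 1
(p -> p) <-> ((q || p) <-> p) = 1 <-> 1 = 1
(((p <-> r) <-> !p) <-> (q -> p)) -> ((p -> p) <-> ((q || p) <-> p)) = 2/7 -> 1 = 1
p || q = 6/7 || 6/7 = 6/7
p || (p || q) = 6/7 || 6/7 = 6/7
q -> p = 6/7 -> 6/7 = 1
(q -> p) -> q = 1 -> 6/7 = 6/7
(p || (p || q)) <-> ((q -> p) -> q) = 6/7 <-> 6/7 = 1
r <-> q = 5/7 <-> 6/7 = 6/7
!(r <-> q) = !6/7 = 1/7
((p || (p || q)) <-> ((q -> p) -> q)) || !(r <-> q) = 1 || 1/7 = 1
((((p <-> r) <-> !p) <-> (q -> p)) -> ((p -> p) <-> ((q || p) <-> p))) || (((p || (p || q)) <-> ((q -> p) -> q)) || !(r <-> q)) = 1 || 1 = 1

1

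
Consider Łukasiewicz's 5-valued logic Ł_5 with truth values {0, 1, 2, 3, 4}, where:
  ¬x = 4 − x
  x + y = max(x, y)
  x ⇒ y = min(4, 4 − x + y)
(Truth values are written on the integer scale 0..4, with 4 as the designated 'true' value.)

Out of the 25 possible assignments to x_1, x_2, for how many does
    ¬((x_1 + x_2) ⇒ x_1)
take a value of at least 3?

value 4: 1 assignment (counts)
value 3: 2 assignments (counts)
value 2: 3 assignments
value 1: 4 assignments
value 0: 15 assignments
So 3 of the 25 assignments meet the threshold.

3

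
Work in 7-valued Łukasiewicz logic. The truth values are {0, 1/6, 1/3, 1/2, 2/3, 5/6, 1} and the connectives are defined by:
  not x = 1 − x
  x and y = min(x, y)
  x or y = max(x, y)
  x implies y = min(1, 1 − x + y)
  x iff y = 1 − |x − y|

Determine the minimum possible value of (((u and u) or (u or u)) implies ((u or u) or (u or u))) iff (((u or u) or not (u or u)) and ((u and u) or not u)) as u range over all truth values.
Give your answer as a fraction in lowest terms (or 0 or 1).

Take u = 1/2:
u and u = 1/2 and 1/2 = 1/2
u or u = 1/2 or 1/2 = 1/2
(u and u) or (u or u) = 1/2 or 1/2 = 1/2
u or u = 1/2 or 1/2 = 1/2
u or u = 1/2 or 1/2 = 1/2
(u or u) or (u or u) = 1/2 or 1/2 = 1/2
((u and u) or (u or u)) implies ((u or u) or (u or u)) = 1/2 implies 1/2 = 1
u or u = 1/2 or 1/2 = 1/2
u or u = 1/2 or 1/2 = 1/2
not (u or u) = not 1/2 = 1/2
(u or u) or not (u or u) = 1/2 or 1/2 = 1/2
u and u = 1/2 and 1/2 = 1/2
not u = not 1/2 = 1/2
(u and u) or not u = 1/2 or 1/2 = 1/2
((u or u) or not (u or u)) and ((u and u) or not u) = 1/2 and 1/2 = 1/2
(((u and u) or (u or u)) implies ((u or u) or (u or u))) iff (((u or u) or not (u or u)) and ((u and u) or not u)) = 1 iff 1/2 = 1/2
No assignment yields a value below 1/2, so this is the minimum.

1/2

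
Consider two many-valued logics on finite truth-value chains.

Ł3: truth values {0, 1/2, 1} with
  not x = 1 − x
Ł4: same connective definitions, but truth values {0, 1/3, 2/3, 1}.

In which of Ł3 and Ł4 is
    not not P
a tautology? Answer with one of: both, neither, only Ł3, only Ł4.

In Ł3: at P = 0 the value is 0 — not a tautology.
In Ł4: at P = 0 the value is 0 — not a tautology.

neither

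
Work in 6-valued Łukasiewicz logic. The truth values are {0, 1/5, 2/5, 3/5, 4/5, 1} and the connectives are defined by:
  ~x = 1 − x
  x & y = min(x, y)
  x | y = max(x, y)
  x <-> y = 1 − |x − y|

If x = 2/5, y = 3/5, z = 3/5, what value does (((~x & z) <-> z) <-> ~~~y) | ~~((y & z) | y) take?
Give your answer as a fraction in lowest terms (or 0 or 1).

~x = ~2/5 = 3/5
~x & z = 3/5 & 3/5 = 3/5
(~x & z) <-> z = 3/5 <-> 3/5 = 1
~y = ~3/5 = 2/5
~~y = ~2/5 = 3/5
~~~y = ~3/5 = 2/5
((~x & z) <-> z) <-> ~~~y = 1 <-> 2/5 = 2/5
y & z = 3/5 & 3/5 = 3/5
(y & z) | y = 3/5 | 3/5 = 3/5
~((y & z) | y) = ~3/5 = 2/5
~~((y & z) | y) = ~2/5 = 3/5
(((~x & z) <-> z) <-> ~~~y) | ~~((y & z) | y) = 2/5 | 3/5 = 3/5

3/5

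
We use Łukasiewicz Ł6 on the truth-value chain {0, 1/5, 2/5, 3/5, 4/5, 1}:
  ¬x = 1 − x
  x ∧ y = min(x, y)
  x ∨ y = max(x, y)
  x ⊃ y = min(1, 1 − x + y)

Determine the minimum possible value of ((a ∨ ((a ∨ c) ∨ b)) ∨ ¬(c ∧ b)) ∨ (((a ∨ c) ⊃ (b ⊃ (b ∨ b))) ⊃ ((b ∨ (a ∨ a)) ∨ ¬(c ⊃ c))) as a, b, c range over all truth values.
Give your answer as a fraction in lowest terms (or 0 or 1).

Take a = 0, b = 2/5, c = 2/5:
a ∨ c = 0 ∨ 2/5 = 2/5
(a ∨ c) ∨ b = 2/5 ∨ 2/5 = 2/5
a ∨ ((a ∨ c) ∨ b) = 0 ∨ 2/5 = 2/5
c ∧ b = 2/5 ∧ 2/5 = 2/5
¬(c ∧ b) = ¬2/5 = 3/5
(a ∨ ((a ∨ c) ∨ b)) ∨ ¬(c ∧ b) = 2/5 ∨ 3/5 = 3/5
a ∨ c = 0 ∨ 2/5 = 2/5
b ∨ b = 2/5 ∨ 2/5 = 2/5
b ⊃ (b ∨ b) = 2/5 ⊃ 2/5 = 1
(a ∨ c) ⊃ (b ⊃ (b ∨ b)) = 2/5 ⊃ 1 = 1
a ∨ a = 0 ∨ 0 = 0
b ∨ (a ∨ a) = 2/5 ∨ 0 = 2/5
c ⊃ c = 2/5 ⊃ 2/5 = 1
¬(c ⊃ c) = ¬1 = 0
(b ∨ (a ∨ a)) ∨ ¬(c ⊃ c) = 2/5 ∨ 0 = 2/5
((a ∨ c) ⊃ (b ⊃ (b ∨ b))) ⊃ ((b ∨ (a ∨ a)) ∨ ¬(c ⊃ c)) = 1 ⊃ 2/5 = 2/5
((a ∨ ((a ∨ c) ∨ b)) ∨ ¬(c ∧ b)) ∨ (((a ∨ c) ⊃ (b ⊃ (b ∨ b))) ⊃ ((b ∨ (a ∨ a)) ∨ ¬(c ⊃ c))) = 3/5 ∨ 2/5 = 3/5
No assignment yields a value below 3/5, so this is the minimum.

3/5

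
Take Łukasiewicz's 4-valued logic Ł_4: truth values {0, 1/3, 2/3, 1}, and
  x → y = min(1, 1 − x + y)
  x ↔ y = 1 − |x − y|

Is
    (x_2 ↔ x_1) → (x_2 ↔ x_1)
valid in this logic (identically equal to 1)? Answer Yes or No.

x_1 = 0, x_2 = 0 ↦ 1
x_1 = 0, x_2 = 1/3 ↦ 1
x_1 = 0, x_2 = 2/3 ↦ 1
x_1 = 0, x_2 = 1 ↦ 1
x_1 = 1/3, x_2 = 0 ↦ 1
x_1 = 1/3, x_2 = 1/3 ↦ 1
x_1 = 1/3, x_2 = 2/3 ↦ 1
x_1 = 1/3, x_2 = 1 ↦ 1
x_1 = 2/3, x_2 = 0 ↦ 1
x_1 = 2/3, x_2 = 1/3 ↦ 1
x_1 = 2/3, x_2 = 2/3 ↦ 1
x_1 = 2/3, x_2 = 1 ↦ 1
x_1 = 1, x_2 = 0 ↦ 1
x_1 = 1, x_2 = 1/3 ↦ 1
x_1 = 1, x_2 = 2/3 ↦ 1
x_1 = 1, x_2 = 1 ↦ 1
Every assignment gives a value ≥ 1.

Yes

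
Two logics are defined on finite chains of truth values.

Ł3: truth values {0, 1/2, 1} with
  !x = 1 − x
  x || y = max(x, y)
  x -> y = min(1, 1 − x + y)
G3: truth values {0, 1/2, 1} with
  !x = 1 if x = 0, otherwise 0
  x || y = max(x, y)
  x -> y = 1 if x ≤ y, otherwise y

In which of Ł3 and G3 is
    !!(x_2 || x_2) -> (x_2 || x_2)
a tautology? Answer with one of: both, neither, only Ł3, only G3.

In Ł3: every assignment gives 1 — tautology.
In G3: at x_2 = 1/2 the value is 1/2 — not a tautology.

only Ł3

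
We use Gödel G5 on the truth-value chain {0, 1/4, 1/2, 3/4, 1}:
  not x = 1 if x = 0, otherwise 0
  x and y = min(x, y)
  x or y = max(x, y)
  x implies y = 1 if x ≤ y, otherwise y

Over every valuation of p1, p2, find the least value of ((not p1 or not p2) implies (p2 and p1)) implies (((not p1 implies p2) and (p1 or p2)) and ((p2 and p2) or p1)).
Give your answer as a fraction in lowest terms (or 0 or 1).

Take p1 = 1/4, p2 = 1/4:
not p1 = not 1/4 = 0
not p2 = not 1/4 = 0
not p1 or not p2 = 0 or 0 = 0
p2 and p1 = 1/4 and 1/4 = 1/4
(not p1 or not p2) implies (p2 and p1) = 0 implies 1/4 = 1
not p1 = not 1/4 = 0
not p1 implies p2 = 0 implies 1/4 = 1
p1 or p2 = 1/4 or 1/4 = 1/4
(not p1 implies p2) and (p1 or p2) = 1 and 1/4 = 1/4
p2 and p2 = 1/4 and 1/4 = 1/4
(p2 and p2) or p1 = 1/4 or 1/4 = 1/4
((not p1 implies p2) and (p1 or p2)) and ((p2 and p2) or p1) = 1/4 and 1/4 = 1/4
((not p1 or not p2) implies (p2 and p1)) implies (((not p1 implies p2) and (p1 or p2)) and ((p2 and p2) or p1)) = 1 implies 1/4 = 1/4
No assignment yields a value below 1/4, so this is the minimum.

1/4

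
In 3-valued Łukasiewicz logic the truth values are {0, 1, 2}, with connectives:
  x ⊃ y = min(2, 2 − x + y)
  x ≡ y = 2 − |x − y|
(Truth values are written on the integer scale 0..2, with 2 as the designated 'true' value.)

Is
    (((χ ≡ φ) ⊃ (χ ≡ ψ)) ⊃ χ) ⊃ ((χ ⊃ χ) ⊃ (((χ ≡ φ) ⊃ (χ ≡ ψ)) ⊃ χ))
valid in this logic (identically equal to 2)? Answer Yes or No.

Yes

At φ = 1, ψ = 1, χ = 0, for instance:
χ ≡ φ = 0 ≡ 1 = 1
χ ≡ ψ = 0 ≡ 1 = 1
(χ ≡ φ) ⊃ (χ ≡ ψ) = 1 ⊃ 1 = 2
((χ ≡ φ) ⊃ (χ ≡ ψ)) ⊃ χ = 2 ⊃ 0 = 0
χ ⊃ χ = 0 ⊃ 0 = 2
((χ ≡ φ) ⊃ (χ ≡ ψ)) ⊃ χ = 2 ⊃ 0 = 0
(χ ⊃ χ) ⊃ (((χ ≡ φ) ⊃ (χ ≡ ψ)) ⊃ χ) = 2 ⊃ 0 = 0
(((χ ≡ φ) ⊃ (χ ≡ ψ)) ⊃ χ) ⊃ ((χ ⊃ χ) ⊃ (((χ ≡ φ) ⊃ (χ ≡ ψ)) ⊃ χ)) = 0 ⊃ 0 = 2
and checking the remaining 26 assignments likewise gives ≥ 2 in every case.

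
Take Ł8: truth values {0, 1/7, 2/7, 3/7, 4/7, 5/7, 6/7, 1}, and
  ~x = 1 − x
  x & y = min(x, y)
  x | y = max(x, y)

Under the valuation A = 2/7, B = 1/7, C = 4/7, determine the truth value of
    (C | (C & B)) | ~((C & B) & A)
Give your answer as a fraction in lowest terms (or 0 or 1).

C & B = 4/7 & 1/7 = 1/7
C | (C & B) = 4/7 | 1/7 = 4/7
C & B = 4/7 & 1/7 = 1/7
(C & B) & A = 1/7 & 2/7 = 1/7
~((C & B) & A) = ~1/7 = 6/7
(C | (C & B)) | ~((C & B) & A) = 4/7 | 6/7 = 6/7

6/7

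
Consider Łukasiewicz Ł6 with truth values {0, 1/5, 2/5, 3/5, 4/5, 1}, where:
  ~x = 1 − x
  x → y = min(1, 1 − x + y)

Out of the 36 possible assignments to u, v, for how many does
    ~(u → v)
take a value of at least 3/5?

6

value 1: 1 assignment (counts)
value 4/5: 2 assignments (counts)
value 3/5: 3 assignments (counts)
value 2/5: 4 assignments
value 1/5: 5 assignments
value 0: 21 assignments
So 6 of the 36 assignments meet the threshold.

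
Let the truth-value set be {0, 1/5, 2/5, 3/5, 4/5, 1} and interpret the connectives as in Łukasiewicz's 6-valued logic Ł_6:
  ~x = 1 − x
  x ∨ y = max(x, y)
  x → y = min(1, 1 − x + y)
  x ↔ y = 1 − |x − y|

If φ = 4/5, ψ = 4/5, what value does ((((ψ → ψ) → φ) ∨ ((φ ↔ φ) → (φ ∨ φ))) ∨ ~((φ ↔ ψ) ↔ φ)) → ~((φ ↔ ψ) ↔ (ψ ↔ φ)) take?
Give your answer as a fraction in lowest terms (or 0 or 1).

ψ → ψ = 4/5 → 4/5 = 1
(ψ → ψ) → φ = 1 → 4/5 = 4/5
φ ↔ φ = 4/5 ↔ 4/5 = 1
φ ∨ φ = 4/5 ∨ 4/5 = 4/5
(φ ↔ φ) → (φ ∨ φ) = 1 → 4/5 = 4/5
((ψ → ψ) → φ) ∨ ((φ ↔ φ) → (φ ∨ φ)) = 4/5 ∨ 4/5 = 4/5
φ ↔ ψ = 4/5 ↔ 4/5 = 1
(φ ↔ ψ) ↔ φ = 1 ↔ 4/5 = 4/5
~((φ ↔ ψ) ↔ φ) = ~4/5 = 1/5
(((ψ → ψ) → φ) ∨ ((φ ↔ φ) → (φ ∨ φ))) ∨ ~((φ ↔ ψ) ↔ φ) = 4/5 ∨ 1/5 = 4/5
φ ↔ ψ = 4/5 ↔ 4/5 = 1
ψ ↔ φ = 4/5 ↔ 4/5 = 1
(φ ↔ ψ) ↔ (ψ ↔ φ) = 1 ↔ 1 = 1
~((φ ↔ ψ) ↔ (ψ ↔ φ)) = ~1 = 0
((((ψ → ψ) → φ) ∨ ((φ ↔ φ) → (φ ∨ φ))) ∨ ~((φ ↔ ψ) ↔ φ)) → ~((φ ↔ ψ) ↔ (ψ ↔ φ)) = 4/5 → 0 = 1/5

1/5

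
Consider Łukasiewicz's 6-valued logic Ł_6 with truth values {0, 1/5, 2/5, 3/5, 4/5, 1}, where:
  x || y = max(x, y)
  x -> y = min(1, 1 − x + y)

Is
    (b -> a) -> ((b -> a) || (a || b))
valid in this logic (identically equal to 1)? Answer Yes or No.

Yes

At a = 1, b = 1/5, for instance:
b -> a = 1/5 -> 1 = 1
a || b = 1 || 1/5 = 1
(b -> a) || (a || b) = 1 || 1 = 1
(b -> a) -> ((b -> a) || (a || b)) = 1 -> 1 = 1
and checking the remaining 35 assignments likewise gives ≥ 1 in every case.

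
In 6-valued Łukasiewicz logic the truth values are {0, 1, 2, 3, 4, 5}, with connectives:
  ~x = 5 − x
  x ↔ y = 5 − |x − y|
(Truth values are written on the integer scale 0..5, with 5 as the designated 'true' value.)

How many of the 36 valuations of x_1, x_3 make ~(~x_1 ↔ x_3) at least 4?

value 5: 2 assignments (counts)
value 4: 4 assignments (counts)
value 3: 6 assignments
value 2: 8 assignments
value 1: 10 assignments
value 0: 6 assignments
So 6 of the 36 assignments meet the threshold.

6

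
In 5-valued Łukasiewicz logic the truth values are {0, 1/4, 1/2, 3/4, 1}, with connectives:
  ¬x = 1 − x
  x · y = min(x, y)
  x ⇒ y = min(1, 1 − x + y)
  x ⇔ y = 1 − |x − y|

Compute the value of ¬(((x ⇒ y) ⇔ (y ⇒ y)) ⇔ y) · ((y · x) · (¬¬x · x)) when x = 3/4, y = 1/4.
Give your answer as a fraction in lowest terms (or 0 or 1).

x ⇒ y = 3/4 ⇒ 1/4 = 1/2
y ⇒ y = 1/4 ⇒ 1/4 = 1
(x ⇒ y) ⇔ (y ⇒ y) = 1/2 ⇔ 1 = 1/2
((x ⇒ y) ⇔ (y ⇒ y)) ⇔ y = 1/2 ⇔ 1/4 = 3/4
¬(((x ⇒ y) ⇔ (y ⇒ y)) ⇔ y) = ¬3/4 = 1/4
y · x = 1/4 · 3/4 = 1/4
¬x = ¬3/4 = 1/4
¬¬x = ¬1/4 = 3/4
¬¬x · x = 3/4 · 3/4 = 3/4
(y · x) · (¬¬x · x) = 1/4 · 3/4 = 1/4
¬(((x ⇒ y) ⇔ (y ⇒ y)) ⇔ y) · ((y · x) · (¬¬x · x)) = 1/4 · 1/4 = 1/4

1/4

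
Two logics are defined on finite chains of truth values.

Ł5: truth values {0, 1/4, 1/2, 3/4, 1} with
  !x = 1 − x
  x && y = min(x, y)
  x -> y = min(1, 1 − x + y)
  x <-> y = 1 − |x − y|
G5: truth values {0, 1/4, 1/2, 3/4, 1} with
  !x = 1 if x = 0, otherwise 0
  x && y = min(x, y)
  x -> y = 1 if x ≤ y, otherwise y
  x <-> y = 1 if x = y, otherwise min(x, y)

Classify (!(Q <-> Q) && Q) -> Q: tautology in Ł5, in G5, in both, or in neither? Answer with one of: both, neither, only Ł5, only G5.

In Ł5: every assignment gives 1 — tautology.
In G5: every assignment gives 1 — tautology.

both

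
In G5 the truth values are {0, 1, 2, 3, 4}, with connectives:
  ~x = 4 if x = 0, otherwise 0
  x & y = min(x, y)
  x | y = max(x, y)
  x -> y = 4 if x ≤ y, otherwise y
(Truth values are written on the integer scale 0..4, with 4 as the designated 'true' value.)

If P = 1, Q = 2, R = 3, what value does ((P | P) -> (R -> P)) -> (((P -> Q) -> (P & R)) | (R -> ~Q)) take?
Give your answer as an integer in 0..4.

1

P | P = 1 | 1 = 1
R -> P = 3 -> 1 = 1
(P | P) -> (R -> P) = 1 -> 1 = 4
P -> Q = 1 -> 2 = 4
P & R = 1 & 3 = 1
(P -> Q) -> (P & R) = 4 -> 1 = 1
~Q = ~2 = 0
R -> ~Q = 3 -> 0 = 0
((P -> Q) -> (P & R)) | (R -> ~Q) = 1 | 0 = 1
((P | P) -> (R -> P)) -> (((P -> Q) -> (P & R)) | (R -> ~Q)) = 4 -> 1 = 1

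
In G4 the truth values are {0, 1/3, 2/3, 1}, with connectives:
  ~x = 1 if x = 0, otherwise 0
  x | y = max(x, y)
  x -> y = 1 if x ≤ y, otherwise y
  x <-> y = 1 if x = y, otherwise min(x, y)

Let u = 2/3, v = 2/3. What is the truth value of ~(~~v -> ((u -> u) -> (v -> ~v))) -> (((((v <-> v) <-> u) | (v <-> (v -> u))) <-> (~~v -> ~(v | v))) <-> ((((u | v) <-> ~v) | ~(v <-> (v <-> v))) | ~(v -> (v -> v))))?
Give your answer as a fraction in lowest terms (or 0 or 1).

~v = ~2/3 = 0
~~v = ~0 = 1
u -> u = 2/3 -> 2/3 = 1
~v = ~2/3 = 0
v -> ~v = 2/3 -> 0 = 0
(u -> u) -> (v -> ~v) = 1 -> 0 = 0
~~v -> ((u -> u) -> (v -> ~v)) = 1 -> 0 = 0
~(~~v -> ((u -> u) -> (v -> ~v))) = ~0 = 1
v <-> v = 2/3 <-> 2/3 = 1
(v <-> v) <-> u = 1 <-> 2/3 = 2/3
v -> u = 2/3 -> 2/3 = 1
v <-> (v -> u) = 2/3 <-> 1 = 2/3
((v <-> v) <-> u) | (v <-> (v -> u)) = 2/3 | 2/3 = 2/3
~v = ~2/3 = 0
~~v = ~0 = 1
v | v = 2/3 | 2/3 = 2/3
~(v | v) = ~2/3 = 0
~~v -> ~(v | v) = 1 -> 0 = 0
(((v <-> v) <-> u) | (v <-> (v -> u))) <-> (~~v -> ~(v | v)) = 2/3 <-> 0 = 0
u | v = 2/3 | 2/3 = 2/3
~v = ~2/3 = 0
(u | v) <-> ~v = 2/3 <-> 0 = 0
v <-> v = 2/3 <-> 2/3 = 1
v <-> (v <-> v) = 2/3 <-> 1 = 2/3
~(v <-> (v <-> v)) = ~2/3 = 0
((u | v) <-> ~v) | ~(v <-> (v <-> v)) = 0 | 0 = 0
v -> v = 2/3 -> 2/3 = 1
v -> (v -> v) = 2/3 -> 1 = 1
~(v -> (v -> v)) = ~1 = 0
(((u | v) <-> ~v) | ~(v <-> (v <-> v))) | ~(v -> (v -> v)) = 0 | 0 = 0
((((v <-> v) <-> u) | (v <-> (v -> u))) <-> (~~v -> ~(v | v))) <-> ((((u | v) <-> ~v) | ~(v <-> (v <-> v))) | ~(v -> (v -> v))) = 0 <-> 0 = 1
~(~~v -> ((u -> u) -> (v -> ~v))) -> (((((v <-> v) <-> u) | (v <-> (v -> u))) <-> (~~v -> ~(v | v))) <-> ((((u | v) <-> ~v) | ~(v <-> (v <-> v))) | ~(v -> (v -> v)))) = 1 -> 1 = 1

1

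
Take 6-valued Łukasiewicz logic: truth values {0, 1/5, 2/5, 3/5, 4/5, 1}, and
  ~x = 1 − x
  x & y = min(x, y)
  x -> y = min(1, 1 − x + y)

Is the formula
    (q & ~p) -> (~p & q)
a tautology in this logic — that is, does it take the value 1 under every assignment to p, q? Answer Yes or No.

Yes

At p = 2/5, q = 2/5, for instance:
~p = ~2/5 = 3/5
q & ~p = 2/5 & 3/5 = 2/5
~p & q = 3/5 & 2/5 = 2/5
(q & ~p) -> (~p & q) = 2/5 -> 2/5 = 1
and checking the remaining 35 assignments likewise gives ≥ 1 in every case.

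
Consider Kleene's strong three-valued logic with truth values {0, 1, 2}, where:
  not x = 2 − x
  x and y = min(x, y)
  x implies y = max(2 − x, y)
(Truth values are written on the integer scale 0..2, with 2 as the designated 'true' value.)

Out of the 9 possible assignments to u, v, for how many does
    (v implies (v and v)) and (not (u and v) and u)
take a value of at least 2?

1

u = 0, v = 0 ↦ 0  <
u = 0, v = 1 ↦ 0  <
u = 0, v = 2 ↦ 0  <
u = 1, v = 0 ↦ 1  <
u = 1, v = 1 ↦ 1  <
u = 1, v = 2 ↦ 1  <
u = 2, v = 0 ↦ 2  ≥
u = 2, v = 1 ↦ 1  <
u = 2, v = 2 ↦ 0  <
So 1 of the 9 assignments meets the threshold.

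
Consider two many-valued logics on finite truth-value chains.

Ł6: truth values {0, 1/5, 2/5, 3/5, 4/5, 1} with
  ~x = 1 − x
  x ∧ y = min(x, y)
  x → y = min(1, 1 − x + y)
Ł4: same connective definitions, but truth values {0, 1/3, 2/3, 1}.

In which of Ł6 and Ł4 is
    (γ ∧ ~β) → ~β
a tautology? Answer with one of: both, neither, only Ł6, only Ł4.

In Ł6: every assignment gives 1 — tautology.
In Ł4: every assignment gives 1 — tautology.

both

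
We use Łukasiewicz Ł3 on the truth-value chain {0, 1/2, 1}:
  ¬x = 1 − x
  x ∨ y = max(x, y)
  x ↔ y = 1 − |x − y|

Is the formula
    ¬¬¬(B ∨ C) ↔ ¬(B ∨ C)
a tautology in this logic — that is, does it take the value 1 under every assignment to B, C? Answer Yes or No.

B = 0, C = 0 ↦ 1
B = 0, C = 1/2 ↦ 1
B = 0, C = 1 ↦ 1
B = 1/2, C = 0 ↦ 1
B = 1/2, C = 1/2 ↦ 1
B = 1/2, C = 1 ↦ 1
B = 1, C = 0 ↦ 1
B = 1, C = 1/2 ↦ 1
B = 1, C = 1 ↦ 1
Every assignment gives a value ≥ 1.

Yes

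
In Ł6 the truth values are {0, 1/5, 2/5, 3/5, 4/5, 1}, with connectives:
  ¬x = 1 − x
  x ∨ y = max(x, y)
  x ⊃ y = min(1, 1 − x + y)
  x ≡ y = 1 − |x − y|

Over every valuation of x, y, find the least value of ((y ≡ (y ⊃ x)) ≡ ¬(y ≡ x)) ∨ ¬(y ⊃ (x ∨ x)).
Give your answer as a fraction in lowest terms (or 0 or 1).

0

Take x = 1, y = 0:
y ⊃ x = 0 ⊃ 1 = 1
y ≡ (y ⊃ x) = 0 ≡ 1 = 0
y ≡ x = 0 ≡ 1 = 0
¬(y ≡ x) = ¬0 = 1
(y ≡ (y ⊃ x)) ≡ ¬(y ≡ x) = 0 ≡ 1 = 0
x ∨ x = 1 ∨ 1 = 1
y ⊃ (x ∨ x) = 0 ⊃ 1 = 1
¬(y ⊃ (x ∨ x)) = ¬1 = 0
((y ≡ (y ⊃ x)) ≡ ¬(y ≡ x)) ∨ ¬(y ⊃ (x ∨ x)) = 0 ∨ 0 = 0
No assignment yields a value below 0, so this is the minimum.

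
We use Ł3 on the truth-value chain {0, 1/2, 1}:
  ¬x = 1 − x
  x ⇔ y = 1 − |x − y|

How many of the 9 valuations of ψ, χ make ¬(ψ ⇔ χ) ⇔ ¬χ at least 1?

ψ = 0, χ = 0 ↦ 0  <
ψ = 0, χ = 1/2 ↦ 1  ≥
ψ = 0, χ = 1 ↦ 0  <
ψ = 1/2, χ = 0 ↦ 1/2  <
ψ = 1/2, χ = 1/2 ↦ 1/2  <
ψ = 1/2, χ = 1 ↦ 1/2  <
ψ = 1, χ = 0 ↦ 1  ≥
ψ = 1, χ = 1/2 ↦ 1  ≥
ψ = 1, χ = 1 ↦ 1  ≥
So 4 of the 9 assignments meet the threshold.

4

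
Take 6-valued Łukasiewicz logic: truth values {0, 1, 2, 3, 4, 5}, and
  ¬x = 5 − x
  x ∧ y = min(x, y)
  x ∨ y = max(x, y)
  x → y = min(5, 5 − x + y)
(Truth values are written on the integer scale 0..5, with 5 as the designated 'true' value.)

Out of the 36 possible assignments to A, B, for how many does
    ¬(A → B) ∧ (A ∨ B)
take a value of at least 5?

1

value 5: 1 assignment (counts)
value 4: 2 assignments
value 3: 3 assignments
value 2: 4 assignments
value 1: 5 assignments
value 0: 21 assignments
So 1 of the 36 assignments meets the threshold.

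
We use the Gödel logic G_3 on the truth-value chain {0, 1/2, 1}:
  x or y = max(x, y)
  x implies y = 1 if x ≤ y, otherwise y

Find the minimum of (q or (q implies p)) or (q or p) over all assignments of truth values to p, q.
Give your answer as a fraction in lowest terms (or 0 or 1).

Take p = 0, q = 1/2:
q implies p = 1/2 implies 0 = 0
q or (q implies p) = 1/2 or 0 = 1/2
q or p = 1/2 or 0 = 1/2
(q or (q implies p)) or (q or p) = 1/2 or 1/2 = 1/2
No assignment yields a value below 1/2, so this is the minimum.

1/2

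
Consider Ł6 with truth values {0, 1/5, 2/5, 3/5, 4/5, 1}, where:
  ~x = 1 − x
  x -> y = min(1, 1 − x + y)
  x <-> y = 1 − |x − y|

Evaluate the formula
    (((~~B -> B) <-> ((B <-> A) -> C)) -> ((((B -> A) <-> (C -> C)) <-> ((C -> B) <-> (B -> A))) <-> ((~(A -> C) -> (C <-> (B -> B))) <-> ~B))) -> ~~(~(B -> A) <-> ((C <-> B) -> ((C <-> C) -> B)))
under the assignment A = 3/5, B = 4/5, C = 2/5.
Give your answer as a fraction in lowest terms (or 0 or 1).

3/5

~B = ~4/5 = 1/5
~~B = ~1/5 = 4/5
~~B -> B = 4/5 -> 4/5 = 1
B <-> A = 4/5 <-> 3/5 = 4/5
(B <-> A) -> C = 4/5 -> 2/5 = 3/5
(~~B -> B) <-> ((B <-> A) -> C) = 1 <-> 3/5 = 3/5
B -> A = 4/5 -> 3/5 = 4/5
C -> C = 2/5 -> 2/5 = 1
(B -> A) <-> (C -> C) = 4/5 <-> 1 = 4/5
C -> B = 2/5 -> 4/5 = 1
B -> A = 4/5 -> 3/5 = 4/5
(C -> B) <-> (B -> A) = 1 <-> 4/5 = 4/5
((B -> A) <-> (C -> C)) <-> ((C -> B) <-> (B -> A)) = 4/5 <-> 4/5 = 1
A -> C = 3/5 -> 2/5 = 4/5
~(A -> C) = ~4/5 = 1/5
B -> B = 4/5 -> 4/5 = 1
C <-> (B -> B) = 2/5 <-> 1 = 2/5
~(A -> C) -> (C <-> (B -> B)) = 1/5 -> 2/5 = 1
~B = ~4/5 = 1/5
(~(A -> C) -> (C <-> (B -> B))) <-> ~B = 1 <-> 1/5 = 1/5
(((B -> A) <-> (C -> C)) <-> ((C -> B) <-> (B -> A))) <-> ((~(A -> C) -> (C <-> (B -> B))) <-> ~B) = 1 <-> 1/5 = 1/5
((~~B -> B) <-> ((B <-> A) -> C)) -> ((((B -> A) <-> (C -> C)) <-> ((C -> B) <-> (B -> A))) <-> ((~(A -> C) -> (C <-> (B -> B))) <-> ~B)) = 3/5 -> 1/5 = 3/5
B -> A = 4/5 -> 3/5 = 4/5
~(B -> A) = ~4/5 = 1/5
C <-> B = 2/5 <-> 4/5 = 3/5
C <-> C = 2/5 <-> 2/5 = 1
(C <-> C) -> B = 1 -> 4/5 = 4/5
(C <-> B) -> ((C <-> C) -> B) = 3/5 -> 4/5 = 1
~(B -> A) <-> ((C <-> B) -> ((C <-> C) -> B)) = 1/5 <-> 1 = 1/5
~(~(B -> A) <-> ((C <-> B) -> ((C <-> C) -> B))) = ~1/5 = 4/5
~~(~(B -> A) <-> ((C <-> B) -> ((C <-> C) -> B))) = ~4/5 = 1/5
(((~~B -> B) <-> ((B <-> A) -> C)) -> ((((B -> A) <-> (C -> C)) <-> ((C -> B) <-> (B -> A))) <-> ((~(A -> C) -> (C <-> (B -> B))) <-> ~B))) -> ~~(~(B -> A) <-> ((C <-> B) -> ((C <-> C) -> B))) = 3/5 -> 1/5 = 3/5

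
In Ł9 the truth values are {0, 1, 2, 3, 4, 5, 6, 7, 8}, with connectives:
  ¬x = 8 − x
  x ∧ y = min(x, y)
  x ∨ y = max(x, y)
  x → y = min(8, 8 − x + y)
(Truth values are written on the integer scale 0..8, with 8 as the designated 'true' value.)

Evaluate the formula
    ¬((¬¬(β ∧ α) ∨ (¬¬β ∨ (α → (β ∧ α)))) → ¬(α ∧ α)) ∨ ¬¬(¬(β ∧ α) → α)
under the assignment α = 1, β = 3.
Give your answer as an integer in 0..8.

β ∧ α = 3 ∧ 1 = 1
¬(β ∧ α) = ¬1 = 7
¬¬(β ∧ α) = ¬7 = 1
¬β = ¬3 = 5
¬¬β = ¬5 = 3
β ∧ α = 3 ∧ 1 = 1
α → (β ∧ α) = 1 → 1 = 8
¬¬β ∨ (α → (β ∧ α)) = 3 ∨ 8 = 8
¬¬(β ∧ α) ∨ (¬¬β ∨ (α → (β ∧ α))) = 1 ∨ 8 = 8
α ∧ α = 1 ∧ 1 = 1
¬(α ∧ α) = ¬1 = 7
(¬¬(β ∧ α) ∨ (¬¬β ∨ (α → (β ∧ α)))) → ¬(α ∧ α) = 8 → 7 = 7
¬((¬¬(β ∧ α) ∨ (¬¬β ∨ (α → (β ∧ α)))) → ¬(α ∧ α)) = ¬7 = 1
β ∧ α = 3 ∧ 1 = 1
¬(β ∧ α) = ¬1 = 7
¬(β ∧ α) → α = 7 → 1 = 2
¬(¬(β ∧ α) → α) = ¬2 = 6
¬¬(¬(β ∧ α) → α) = ¬6 = 2
¬((¬¬(β ∧ α) ∨ (¬¬β ∨ (α → (β ∧ α)))) → ¬(α ∧ α)) ∨ ¬¬(¬(β ∧ α) → α) = 1 ∨ 2 = 2

2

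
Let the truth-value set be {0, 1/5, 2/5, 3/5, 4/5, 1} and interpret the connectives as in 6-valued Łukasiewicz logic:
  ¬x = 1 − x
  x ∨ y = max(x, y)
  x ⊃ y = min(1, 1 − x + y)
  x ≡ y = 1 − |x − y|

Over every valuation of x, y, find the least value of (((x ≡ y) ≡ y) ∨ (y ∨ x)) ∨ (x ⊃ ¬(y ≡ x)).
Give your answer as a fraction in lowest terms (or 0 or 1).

3/5

Take x = 2/5, y = 2/5:
x ≡ y = 2/5 ≡ 2/5 = 1
(x ≡ y) ≡ y = 1 ≡ 2/5 = 2/5
y ∨ x = 2/5 ∨ 2/5 = 2/5
((x ≡ y) ≡ y) ∨ (y ∨ x) = 2/5 ∨ 2/5 = 2/5
y ≡ x = 2/5 ≡ 2/5 = 1
¬(y ≡ x) = ¬1 = 0
x ⊃ ¬(y ≡ x) = 2/5 ⊃ 0 = 3/5
(((x ≡ y) ≡ y) ∨ (y ∨ x)) ∨ (x ⊃ ¬(y ≡ x)) = 2/5 ∨ 3/5 = 3/5
No assignment yields a value below 3/5, so this is the minimum.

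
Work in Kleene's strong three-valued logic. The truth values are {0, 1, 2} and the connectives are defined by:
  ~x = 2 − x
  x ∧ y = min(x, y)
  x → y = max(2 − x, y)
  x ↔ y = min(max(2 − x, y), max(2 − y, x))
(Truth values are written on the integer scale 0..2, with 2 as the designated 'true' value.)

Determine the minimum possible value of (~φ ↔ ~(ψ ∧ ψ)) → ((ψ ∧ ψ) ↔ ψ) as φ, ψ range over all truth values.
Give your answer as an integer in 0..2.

1

Take φ = 0, ψ = 1:
~φ = ~0 = 2
ψ ∧ ψ = 1 ∧ 1 = 1
~(ψ ∧ ψ) = ~1 = 1
~φ ↔ ~(ψ ∧ ψ) = 2 ↔ 1 = 1
ψ ∧ ψ = 1 ∧ 1 = 1
(ψ ∧ ψ) ↔ ψ = 1 ↔ 1 = 1
(~φ ↔ ~(ψ ∧ ψ)) → ((ψ ∧ ψ) ↔ ψ) = 1 → 1 = 1
No assignment yields a value below 1, so this is the minimum.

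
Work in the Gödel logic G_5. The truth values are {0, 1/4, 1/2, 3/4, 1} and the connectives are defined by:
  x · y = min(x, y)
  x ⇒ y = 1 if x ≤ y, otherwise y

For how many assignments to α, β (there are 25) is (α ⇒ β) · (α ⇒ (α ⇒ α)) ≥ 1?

15

value 1: 15 assignments (counts)
value 3/4: 1 assignment
value 1/2: 2 assignments
value 1/4: 3 assignments
value 0: 4 assignments
So 15 of the 25 assignments meet the threshold.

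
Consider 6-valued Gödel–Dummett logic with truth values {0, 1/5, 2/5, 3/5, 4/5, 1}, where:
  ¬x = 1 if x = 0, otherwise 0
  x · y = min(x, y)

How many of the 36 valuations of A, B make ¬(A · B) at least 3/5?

value 1: 11 assignments (counts)
value 0: 25 assignments
So 11 of the 36 assignments meet the threshold.

11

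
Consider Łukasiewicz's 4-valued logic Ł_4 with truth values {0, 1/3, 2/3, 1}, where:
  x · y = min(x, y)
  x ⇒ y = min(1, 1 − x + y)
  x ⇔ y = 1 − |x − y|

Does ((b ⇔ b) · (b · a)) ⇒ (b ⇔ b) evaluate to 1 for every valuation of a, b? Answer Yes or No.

a = 0, b = 0 ↦ 1
a = 0, b = 1/3 ↦ 1
a = 0, b = 2/3 ↦ 1
a = 0, b = 1 ↦ 1
a = 1/3, b = 0 ↦ 1
a = 1/3, b = 1/3 ↦ 1
a = 1/3, b = 2/3 ↦ 1
a = 1/3, b = 1 ↦ 1
a = 2/3, b = 0 ↦ 1
a = 2/3, b = 1/3 ↦ 1
a = 2/3, b = 2/3 ↦ 1
a = 2/3, b = 1 ↦ 1
a = 1, b = 0 ↦ 1
a = 1, b = 1/3 ↦ 1
a = 1, b = 2/3 ↦ 1
a = 1, b = 1 ↦ 1
Every assignment gives a value ≥ 1.

Yes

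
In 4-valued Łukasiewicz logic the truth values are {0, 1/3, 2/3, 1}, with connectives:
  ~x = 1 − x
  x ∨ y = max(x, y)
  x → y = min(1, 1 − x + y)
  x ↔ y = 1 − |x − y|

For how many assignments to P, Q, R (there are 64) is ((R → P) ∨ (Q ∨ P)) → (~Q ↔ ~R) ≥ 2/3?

47

value 1: 27 assignments (counts)
value 2/3: 20 assignments (counts)
value 1/3: 12 assignments
value 0: 5 assignments
So 47 of the 64 assignments meet the threshold.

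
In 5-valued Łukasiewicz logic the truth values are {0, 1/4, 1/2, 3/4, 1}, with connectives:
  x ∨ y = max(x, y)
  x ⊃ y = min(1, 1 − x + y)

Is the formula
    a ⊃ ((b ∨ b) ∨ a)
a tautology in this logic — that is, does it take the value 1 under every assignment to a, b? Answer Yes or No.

Yes

At a = 1/2, b = 1, for instance:
b ∨ b = 1 ∨ 1 = 1
(b ∨ b) ∨ a = 1 ∨ 1/2 = 1
a ⊃ ((b ∨ b) ∨ a) = 1/2 ⊃ 1 = 1
and checking the remaining 24 assignments likewise gives ≥ 1 in every case.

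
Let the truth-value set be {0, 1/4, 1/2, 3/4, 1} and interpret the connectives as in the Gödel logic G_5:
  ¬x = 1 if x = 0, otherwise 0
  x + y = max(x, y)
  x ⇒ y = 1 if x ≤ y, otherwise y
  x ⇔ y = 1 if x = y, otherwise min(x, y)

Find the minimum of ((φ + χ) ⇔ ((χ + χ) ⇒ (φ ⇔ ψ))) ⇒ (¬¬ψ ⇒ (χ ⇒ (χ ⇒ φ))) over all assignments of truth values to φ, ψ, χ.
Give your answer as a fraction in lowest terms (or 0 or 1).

Take φ = 1/4, ψ = 1/4, χ = 1/2:
φ + χ = 1/4 + 1/2 = 1/2
χ + χ = 1/2 + 1/2 = 1/2
φ ⇔ ψ = 1/4 ⇔ 1/4 = 1
(χ + χ) ⇒ (φ ⇔ ψ) = 1/2 ⇒ 1 = 1
(φ + χ) ⇔ ((χ + χ) ⇒ (φ ⇔ ψ)) = 1/2 ⇔ 1 = 1/2
¬ψ = ¬1/4 = 0
¬¬ψ = ¬0 = 1
χ ⇒ φ = 1/2 ⇒ 1/4 = 1/4
χ ⇒ (χ ⇒ φ) = 1/2 ⇒ 1/4 = 1/4
¬¬ψ ⇒ (χ ⇒ (χ ⇒ φ)) = 1 ⇒ 1/4 = 1/4
((φ + χ) ⇔ ((χ + χ) ⇒ (φ ⇔ ψ))) ⇒ (¬¬ψ ⇒ (χ ⇒ (χ ⇒ φ))) = 1/2 ⇒ 1/4 = 1/4
No assignment yields a value below 1/4, so this is the minimum.

1/4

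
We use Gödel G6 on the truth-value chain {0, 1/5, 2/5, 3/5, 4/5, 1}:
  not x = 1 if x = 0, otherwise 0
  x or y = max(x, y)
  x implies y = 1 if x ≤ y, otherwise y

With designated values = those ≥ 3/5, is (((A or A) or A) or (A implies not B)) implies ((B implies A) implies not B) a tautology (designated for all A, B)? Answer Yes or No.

Counterexample: take A = 1/5, B = 1/5.
A or A = 1/5 or 1/5 = 1/5
(A or A) or A = 1/5 or 1/5 = 1/5
not B = not 1/5 = 0
A implies not B = 1/5 implies 0 = 0
((A or A) or A) or (A implies not B) = 1/5 or 0 = 1/5
B implies A = 1/5 implies 1/5 = 1
not B = not 1/5 = 0
(B implies A) implies not B = 1 implies 0 = 0
(((A or A) or A) or (A implies not B)) implies ((B implies A) implies not B) = 1/5 implies 0 = 0
This gives 0, which is below 3/5.

No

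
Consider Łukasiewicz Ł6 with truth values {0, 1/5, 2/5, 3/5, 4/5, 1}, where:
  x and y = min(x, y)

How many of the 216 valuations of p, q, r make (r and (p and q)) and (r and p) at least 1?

value 1: 1 assignment (counts)
value 4/5: 7 assignments
value 3/5: 19 assignments
value 2/5: 37 assignments
value 1/5: 61 assignments
value 0: 91 assignments
So 1 of the 216 assignments meets the threshold.

1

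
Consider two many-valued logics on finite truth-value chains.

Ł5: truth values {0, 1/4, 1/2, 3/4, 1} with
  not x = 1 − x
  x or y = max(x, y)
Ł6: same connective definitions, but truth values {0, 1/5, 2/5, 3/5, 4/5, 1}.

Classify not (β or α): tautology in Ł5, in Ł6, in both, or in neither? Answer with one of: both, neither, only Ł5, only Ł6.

neither

In Ł5: at α = 0, β = 1/4 the value is 3/4 — not a tautology.
In Ł6: at α = 0, β = 1/5 the value is 4/5 — not a tautology.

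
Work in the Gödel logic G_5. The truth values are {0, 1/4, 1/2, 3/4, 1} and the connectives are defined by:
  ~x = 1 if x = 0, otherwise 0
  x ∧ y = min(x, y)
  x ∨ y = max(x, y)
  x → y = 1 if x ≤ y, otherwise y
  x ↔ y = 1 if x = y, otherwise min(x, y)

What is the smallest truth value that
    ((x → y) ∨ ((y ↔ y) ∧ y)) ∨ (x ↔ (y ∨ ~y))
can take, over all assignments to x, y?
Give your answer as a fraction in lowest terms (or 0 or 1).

Take x = 1/4, y = 0:
x → y = 1/4 → 0 = 0
y ↔ y = 0 ↔ 0 = 1
(y ↔ y) ∧ y = 1 ∧ 0 = 0
(x → y) ∨ ((y ↔ y) ∧ y) = 0 ∨ 0 = 0
~y = ~0 = 1
y ∨ ~y = 0 ∨ 1 = 1
x ↔ (y ∨ ~y) = 1/4 ↔ 1 = 1/4
((x → y) ∨ ((y ↔ y) ∧ y)) ∨ (x ↔ (y ∨ ~y)) = 0 ∨ 1/4 = 1/4
No assignment yields a value below 1/4, so this is the minimum.

1/4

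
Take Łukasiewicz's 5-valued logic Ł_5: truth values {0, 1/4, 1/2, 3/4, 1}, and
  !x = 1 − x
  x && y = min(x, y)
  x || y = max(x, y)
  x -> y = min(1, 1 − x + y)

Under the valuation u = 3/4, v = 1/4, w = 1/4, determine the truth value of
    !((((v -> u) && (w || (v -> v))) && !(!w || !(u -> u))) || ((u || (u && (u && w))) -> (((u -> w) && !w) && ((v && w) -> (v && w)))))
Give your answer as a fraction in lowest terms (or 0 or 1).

1/4

v -> u = 1/4 -> 3/4 = 1
v -> v = 1/4 -> 1/4 = 1
w || (v -> v) = 1/4 || 1 = 1
(v -> u) && (w || (v -> v)) = 1 && 1 = 1
!w = !1/4 = 3/4
u -> u = 3/4 -> 3/4 = 1
!(u -> u) = !1 = 0
!w || !(u -> u) = 3/4 || 0 = 3/4
!(!w || !(u -> u)) = !3/4 = 1/4
((v -> u) && (w || (v -> v))) && !(!w || !(u -> u)) = 1 && 1/4 = 1/4
u && w = 3/4 && 1/4 = 1/4
u && (u && w) = 3/4 && 1/4 = 1/4
u || (u && (u && w)) = 3/4 || 1/4 = 3/4
u -> w = 3/4 -> 1/4 = 1/2
!w = !1/4 = 3/4
(u -> w) && !w = 1/2 && 3/4 = 1/2
v && w = 1/4 && 1/4 = 1/4
v && w = 1/4 && 1/4 = 1/4
(v && w) -> (v && w) = 1/4 -> 1/4 = 1
((u -> w) && !w) && ((v && w) -> (v && w)) = 1/2 && 1 = 1/2
(u || (u && (u && w))) -> (((u -> w) && !w) && ((v && w) -> (v && w))) = 3/4 -> 1/2 = 3/4
(((v -> u) && (w || (v -> v))) && !(!w || !(u -> u))) || ((u || (u && (u && w))) -> (((u -> w) && !w) && ((v && w) -> (v && w)))) = 1/4 || 3/4 = 3/4
!((((v -> u) && (w || (v -> v))) && !(!w || !(u -> u))) || ((u || (u && (u && w))) -> (((u -> w) && !w) && ((v && w) -> (v && w))))) = !3/4 = 1/4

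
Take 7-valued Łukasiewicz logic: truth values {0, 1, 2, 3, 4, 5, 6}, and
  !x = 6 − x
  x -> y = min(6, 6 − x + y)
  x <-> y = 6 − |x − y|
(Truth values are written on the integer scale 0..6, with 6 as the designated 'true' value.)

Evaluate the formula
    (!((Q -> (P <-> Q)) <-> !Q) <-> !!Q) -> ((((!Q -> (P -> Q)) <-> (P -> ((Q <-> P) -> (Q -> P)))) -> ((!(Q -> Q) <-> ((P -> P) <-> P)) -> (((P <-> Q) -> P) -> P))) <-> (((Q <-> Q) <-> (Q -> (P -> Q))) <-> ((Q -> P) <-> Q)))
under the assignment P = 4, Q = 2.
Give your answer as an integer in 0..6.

2

P <-> Q = 4 <-> 2 = 4
Q -> (P <-> Q) = 2 -> 4 = 6
!Q = !2 = 4
(Q -> (P <-> Q)) <-> !Q = 6 <-> 4 = 4
!((Q -> (P <-> Q)) <-> !Q) = !4 = 2
!Q = !2 = 4
!!Q = !4 = 2
!((Q -> (P <-> Q)) <-> !Q) <-> !!Q = 2 <-> 2 = 6
!Q = !2 = 4
P -> Q = 4 -> 2 = 4
!Q -> (P -> Q) = 4 -> 4 = 6
Q <-> P = 2 <-> 4 = 4
Q -> P = 2 -> 4 = 6
(Q <-> P) -> (Q -> P) = 4 -> 6 = 6
P -> ((Q <-> P) -> (Q -> P)) = 4 -> 6 = 6
(!Q -> (P -> Q)) <-> (P -> ((Q <-> P) -> (Q -> P))) = 6 <-> 6 = 6
Q -> Q = 2 -> 2 = 6
!(Q -> Q) = !6 = 0
P -> P = 4 -> 4 = 6
(P -> P) <-> P = 6 <-> 4 = 4
!(Q -> Q) <-> ((P -> P) <-> P) = 0 <-> 4 = 2
P <-> Q = 4 <-> 2 = 4
(P <-> Q) -> P = 4 -> 4 = 6
((P <-> Q) -> P) -> P = 6 -> 4 = 4
(!(Q -> Q) <-> ((P -> P) <-> P)) -> (((P <-> Q) -> P) -> P) = 2 -> 4 = 6
((!Q -> (P -> Q)) <-> (P -> ((Q <-> P) -> (Q -> P)))) -> ((!(Q -> Q) <-> ((P -> P) <-> P)) -> (((P <-> Q) -> P) -> P)) = 6 -> 6 = 6
Q <-> Q = 2 <-> 2 = 6
P -> Q = 4 -> 2 = 4
Q -> (P -> Q) = 2 -> 4 = 6
(Q <-> Q) <-> (Q -> (P -> Q)) = 6 <-> 6 = 6
Q -> P = 2 -> 4 = 6
(Q -> P) <-> Q = 6 <-> 2 = 2
((Q <-> Q) <-> (Q -> (P -> Q))) <-> ((Q -> P) <-> Q) = 6 <-> 2 = 2
(((!Q -> (P -> Q)) <-> (P -> ((Q <-> P) -> (Q -> P)))) -> ((!(Q -> Q) <-> ((P -> P) <-> P)) -> (((P <-> Q) -> P) -> P))) <-> (((Q <-> Q) <-> (Q -> (P -> Q))) <-> ((Q -> P) <-> Q)) = 6 <-> 2 = 2
(!((Q -> (P <-> Q)) <-> !Q) <-> !!Q) -> ((((!Q -> (P -> Q)) <-> (P -> ((Q <-> P) -> (Q -> P)))) -> ((!(Q -> Q) <-> ((P -> P) <-> P)) -> (((P <-> Q) -> P) -> P))) <-> (((Q <-> Q) <-> (Q -> (P -> Q))) <-> ((Q -> P) <-> Q))) = 6 -> 2 = 2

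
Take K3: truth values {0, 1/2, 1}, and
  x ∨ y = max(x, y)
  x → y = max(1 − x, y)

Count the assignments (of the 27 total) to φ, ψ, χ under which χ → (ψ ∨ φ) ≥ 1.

value 1: 19 assignments (counts)
value 1/2: 7 assignments
value 0: 1 assignment
So 19 of the 27 assignments meet the threshold.

19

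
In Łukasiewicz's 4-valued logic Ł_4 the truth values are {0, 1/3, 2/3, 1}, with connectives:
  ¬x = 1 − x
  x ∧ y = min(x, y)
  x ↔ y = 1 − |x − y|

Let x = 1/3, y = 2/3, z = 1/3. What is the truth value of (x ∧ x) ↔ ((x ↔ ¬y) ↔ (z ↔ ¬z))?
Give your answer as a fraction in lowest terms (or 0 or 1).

x ∧ x = 1/3 ∧ 1/3 = 1/3
¬y = ¬2/3 = 1/3
x ↔ ¬y = 1/3 ↔ 1/3 = 1
¬z = ¬1/3 = 2/3
z ↔ ¬z = 1/3 ↔ 2/3 = 2/3
(x ↔ ¬y) ↔ (z ↔ ¬z) = 1 ↔ 2/3 = 2/3
(x ∧ x) ↔ ((x ↔ ¬y) ↔ (z ↔ ¬z)) = 1/3 ↔ 2/3 = 2/3

2/3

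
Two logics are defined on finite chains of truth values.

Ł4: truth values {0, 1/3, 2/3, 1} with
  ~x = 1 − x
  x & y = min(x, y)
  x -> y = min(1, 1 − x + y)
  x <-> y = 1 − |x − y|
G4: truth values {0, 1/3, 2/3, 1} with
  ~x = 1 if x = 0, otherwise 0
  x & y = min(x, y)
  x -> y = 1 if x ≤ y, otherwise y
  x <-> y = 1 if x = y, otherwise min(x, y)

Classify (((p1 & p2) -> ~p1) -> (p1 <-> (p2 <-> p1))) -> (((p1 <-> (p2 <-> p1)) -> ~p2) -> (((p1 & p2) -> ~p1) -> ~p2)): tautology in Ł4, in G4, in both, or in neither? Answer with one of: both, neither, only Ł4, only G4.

both

In Ł4: every assignment gives 1 — tautology.
In G4: every assignment gives 1 — tautology.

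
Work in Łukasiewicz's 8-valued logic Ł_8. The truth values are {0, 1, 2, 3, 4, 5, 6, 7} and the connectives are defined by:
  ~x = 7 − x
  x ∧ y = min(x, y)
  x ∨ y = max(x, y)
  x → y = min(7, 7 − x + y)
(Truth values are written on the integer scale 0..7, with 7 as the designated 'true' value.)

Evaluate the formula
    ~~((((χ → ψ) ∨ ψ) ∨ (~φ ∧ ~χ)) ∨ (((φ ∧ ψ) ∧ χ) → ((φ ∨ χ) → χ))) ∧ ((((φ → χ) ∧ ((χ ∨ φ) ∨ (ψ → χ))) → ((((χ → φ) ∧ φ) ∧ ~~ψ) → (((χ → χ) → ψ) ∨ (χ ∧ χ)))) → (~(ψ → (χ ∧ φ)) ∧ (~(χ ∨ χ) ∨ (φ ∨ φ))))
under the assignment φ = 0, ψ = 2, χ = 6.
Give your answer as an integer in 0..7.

1

χ → ψ = 6 → 2 = 3
(χ → ψ) ∨ ψ = 3 ∨ 2 = 3
~φ = ~0 = 7
~χ = ~6 = 1
~φ ∧ ~χ = 7 ∧ 1 = 1
((χ → ψ) ∨ ψ) ∨ (~φ ∧ ~χ) = 3 ∨ 1 = 3
φ ∧ ψ = 0 ∧ 2 = 0
(φ ∧ ψ) ∧ χ = 0 ∧ 6 = 0
φ ∨ χ = 0 ∨ 6 = 6
(φ ∨ χ) → χ = 6 → 6 = 7
((φ ∧ ψ) ∧ χ) → ((φ ∨ χ) → χ) = 0 → 7 = 7
(((χ → ψ) ∨ ψ) ∨ (~φ ∧ ~χ)) ∨ (((φ ∧ ψ) ∧ χ) → ((φ ∨ χ) → χ)) = 3 ∨ 7 = 7
~((((χ → ψ) ∨ ψ) ∨ (~φ ∧ ~χ)) ∨ (((φ ∧ ψ) ∧ χ) → ((φ ∨ χ) → χ))) = ~7 = 0
~~((((χ → ψ) ∨ ψ) ∨ (~φ ∧ ~χ)) ∨ (((φ ∧ ψ) ∧ χ) → ((φ ∨ χ) → χ))) = ~0 = 7
φ → χ = 0 → 6 = 7
χ ∨ φ = 6 ∨ 0 = 6
ψ → χ = 2 → 6 = 7
(χ ∨ φ) ∨ (ψ → χ) = 6 ∨ 7 = 7
(φ → χ) ∧ ((χ ∨ φ) ∨ (ψ → χ)) = 7 ∧ 7 = 7
χ → φ = 6 → 0 = 1
(χ → φ) ∧ φ = 1 ∧ 0 = 0
~ψ = ~2 = 5
~~ψ = ~5 = 2
((χ → φ) ∧ φ) ∧ ~~ψ = 0 ∧ 2 = 0
χ → χ = 6 → 6 = 7
(χ → χ) → ψ = 7 → 2 = 2
χ ∧ χ = 6 ∧ 6 = 6
((χ → χ) → ψ) ∨ (χ ∧ χ) = 2 ∨ 6 = 6
(((χ → φ) ∧ φ) ∧ ~~ψ) → (((χ → χ) → ψ) ∨ (χ ∧ χ)) = 0 → 6 = 7
((φ → χ) ∧ ((χ ∨ φ) ∨ (ψ → χ))) → ((((χ → φ) ∧ φ) ∧ ~~ψ) → (((χ → χ) → ψ) ∨ (χ ∧ χ))) = 7 → 7 = 7
χ ∧ φ = 6 ∧ 0 = 0
ψ → (χ ∧ φ) = 2 → 0 = 5
~(ψ → (χ ∧ φ)) = ~5 = 2
χ ∨ χ = 6 ∨ 6 = 6
~(χ ∨ χ) = ~6 = 1
φ ∨ φ = 0 ∨ 0 = 0
~(χ ∨ χ) ∨ (φ ∨ φ) = 1 ∨ 0 = 1
~(ψ → (χ ∧ φ)) ∧ (~(χ ∨ χ) ∨ (φ ∨ φ)) = 2 ∧ 1 = 1
(((φ → χ) ∧ ((χ ∨ φ) ∨ (ψ → χ))) → ((((χ → φ) ∧ φ) ∧ ~~ψ) → (((χ → χ) → ψ) ∨ (χ ∧ χ)))) → (~(ψ → (χ ∧ φ)) ∧ (~(χ ∨ χ) ∨ (φ ∨ φ))) = 7 → 1 = 1
~~((((χ → ψ) ∨ ψ) ∨ (~φ ∧ ~χ)) ∨ (((φ ∧ ψ) ∧ χ) → ((φ ∨ χ) → χ))) ∧ ((((φ → χ) ∧ ((χ ∨ φ) ∨ (ψ → χ))) → ((((χ → φ) ∧ φ) ∧ ~~ψ) → (((χ → χ) → ψ) ∨ (χ ∧ χ)))) → (~(ψ → (χ ∧ φ)) ∧ (~(χ ∨ χ) ∨ (φ ∨ φ)))) = 7 ∧ 1 = 1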